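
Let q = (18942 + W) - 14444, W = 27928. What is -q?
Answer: -32426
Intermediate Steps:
q = 32426 (q = (18942 + 27928) - 14444 = 46870 - 14444 = 32426)
-q = -1*32426 = -32426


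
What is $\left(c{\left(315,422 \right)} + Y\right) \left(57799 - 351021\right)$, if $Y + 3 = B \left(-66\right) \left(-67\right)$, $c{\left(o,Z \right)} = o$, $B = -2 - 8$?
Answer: $12874791576$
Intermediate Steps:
$B = -10$ ($B = -2 - 8 = -10$)
$Y = -44223$ ($Y = -3 + \left(-10\right) \left(-66\right) \left(-67\right) = -3 + 660 \left(-67\right) = -3 - 44220 = -44223$)
$\left(c{\left(315,422 \right)} + Y\right) \left(57799 - 351021\right) = \left(315 - 44223\right) \left(57799 - 351021\right) = \left(-43908\right) \left(-293222\right) = 12874791576$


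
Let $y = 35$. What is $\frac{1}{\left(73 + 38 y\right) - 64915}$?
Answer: $- \frac{1}{63512} \approx -1.5745 \cdot 10^{-5}$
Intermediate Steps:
$\frac{1}{\left(73 + 38 y\right) - 64915} = \frac{1}{\left(73 + 38 \cdot 35\right) - 64915} = \frac{1}{\left(73 + 1330\right) - 64915} = \frac{1}{1403 - 64915} = \frac{1}{-63512} = - \frac{1}{63512}$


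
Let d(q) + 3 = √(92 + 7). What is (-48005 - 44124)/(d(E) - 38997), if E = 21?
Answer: 1197677000/506999967 + 92129*√11/506999967 ≈ 2.3629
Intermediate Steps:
d(q) = -3 + 3*√11 (d(q) = -3 + √(92 + 7) = -3 + √99 = -3 + 3*√11)
(-48005 - 44124)/(d(E) - 38997) = (-48005 - 44124)/((-3 + 3*√11) - 38997) = -92129/(-39000 + 3*√11)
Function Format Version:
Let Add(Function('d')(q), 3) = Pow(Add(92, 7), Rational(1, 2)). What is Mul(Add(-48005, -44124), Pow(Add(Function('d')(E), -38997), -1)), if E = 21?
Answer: Add(Rational(1197677000, 506999967), Mul(Rational(92129, 506999967), Pow(11, Rational(1, 2)))) ≈ 2.3629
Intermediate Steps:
Function('d')(q) = Add(-3, Mul(3, Pow(11, Rational(1, 2)))) (Function('d')(q) = Add(-3, Pow(Add(92, 7), Rational(1, 2))) = Add(-3, Pow(99, Rational(1, 2))) = Add(-3, Mul(3, Pow(11, Rational(1, 2)))))
Mul(Add(-48005, -44124), Pow(Add(Function('d')(E), -38997), -1)) = Mul(Add(-48005, -44124), Pow(Add(Add(-3, Mul(3, Pow(11, Rational(1, 2)))), -38997), -1)) = Mul(-92129, Pow(Add(-39000, Mul(3, Pow(11, Rational(1, 2)))), -1))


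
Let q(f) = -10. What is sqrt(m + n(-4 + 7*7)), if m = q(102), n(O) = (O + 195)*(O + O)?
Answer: sqrt(21590) ≈ 146.94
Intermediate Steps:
n(O) = 2*O*(195 + O) (n(O) = (195 + O)*(2*O) = 2*O*(195 + O))
m = -10
sqrt(m + n(-4 + 7*7)) = sqrt(-10 + 2*(-4 + 7*7)*(195 + (-4 + 7*7))) = sqrt(-10 + 2*(-4 + 49)*(195 + (-4 + 49))) = sqrt(-10 + 2*45*(195 + 45)) = sqrt(-10 + 2*45*240) = sqrt(-10 + 21600) = sqrt(21590)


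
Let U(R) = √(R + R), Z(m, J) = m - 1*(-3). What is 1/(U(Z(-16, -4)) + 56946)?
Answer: 28473/1621423471 - I*√26/3242846942 ≈ 1.756e-5 - 1.5724e-9*I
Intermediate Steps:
Z(m, J) = 3 + m (Z(m, J) = m + 3 = 3 + m)
U(R) = √2*√R (U(R) = √(2*R) = √2*√R)
1/(U(Z(-16, -4)) + 56946) = 1/(√2*√(3 - 16) + 56946) = 1/(√2*√(-13) + 56946) = 1/(√2*(I*√13) + 56946) = 1/(I*√26 + 56946) = 1/(56946 + I*√26)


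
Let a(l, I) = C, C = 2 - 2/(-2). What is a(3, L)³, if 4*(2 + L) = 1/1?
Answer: 27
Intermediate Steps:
L = -7/4 (L = -2 + (¼)/1 = -2 + (¼)*1 = -2 + ¼ = -7/4 ≈ -1.7500)
C = 3 (C = 2 - 2*(-1)/2 = 2 - 1*(-1) = 2 + 1 = 3)
a(l, I) = 3
a(3, L)³ = 3³ = 27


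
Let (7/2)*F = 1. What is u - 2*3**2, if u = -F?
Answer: -128/7 ≈ -18.286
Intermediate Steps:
F = 2/7 (F = (2/7)*1 = 2/7 ≈ 0.28571)
u = -2/7 (u = -1*2/7 = -2/7 ≈ -0.28571)
u - 2*3**2 = -2/7 - 2*3**2 = -2/7 - 2*9 = -2/7 - 18 = -128/7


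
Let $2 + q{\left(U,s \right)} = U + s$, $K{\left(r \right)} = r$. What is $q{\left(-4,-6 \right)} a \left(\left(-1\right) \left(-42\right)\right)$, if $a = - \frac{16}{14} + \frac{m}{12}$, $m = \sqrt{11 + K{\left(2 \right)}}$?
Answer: $576 - 42 \sqrt{13} \approx 424.57$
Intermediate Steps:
$m = \sqrt{13}$ ($m = \sqrt{11 + 2} = \sqrt{13} \approx 3.6056$)
$q{\left(U,s \right)} = -2 + U + s$ ($q{\left(U,s \right)} = -2 + \left(U + s\right) = -2 + U + s$)
$a = - \frac{8}{7} + \frac{\sqrt{13}}{12}$ ($a = - \frac{16}{14} + \frac{\sqrt{13}}{12} = \left(-16\right) \frac{1}{14} + \sqrt{13} \cdot \frac{1}{12} = - \frac{8}{7} + \frac{\sqrt{13}}{12} \approx -0.84239$)
$q{\left(-4,-6 \right)} a \left(\left(-1\right) \left(-42\right)\right) = \left(-2 - 4 - 6\right) \left(- \frac{8}{7} + \frac{\sqrt{13}}{12}\right) \left(\left(-1\right) \left(-42\right)\right) = - 12 \left(- \frac{8}{7} + \frac{\sqrt{13}}{12}\right) 42 = \left(\frac{96}{7} - \sqrt{13}\right) 42 = 576 - 42 \sqrt{13}$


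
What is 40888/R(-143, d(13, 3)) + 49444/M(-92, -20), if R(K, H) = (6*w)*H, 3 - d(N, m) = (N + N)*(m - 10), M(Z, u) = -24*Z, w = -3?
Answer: 3098659/306360 ≈ 10.114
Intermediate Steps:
d(N, m) = 3 - 2*N*(-10 + m) (d(N, m) = 3 - (N + N)*(m - 10) = 3 - 2*N*(-10 + m))
R(K, H) = -18*H (R(K, H) = (6*(-3))*H = -18*H)
40888/R(-143, d(13, 3)) + 49444/M(-92, -20) = 40888/((-18*(3 + 20*13 - 2*13*3))) + 49444/((-24*(-92))) = 40888/((-18*(3 + 260 - 78))) + 49444/2208 = 40888/((-18*185)) + 49444*(1/2208) = 40888/(-3330) + 12361/552 = 40888*(-1/3330) + 12361/552 = -20444/1665 + 12361/552 = 3098659/306360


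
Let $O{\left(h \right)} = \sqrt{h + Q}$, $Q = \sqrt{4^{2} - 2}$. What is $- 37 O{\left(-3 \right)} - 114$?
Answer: $-114 - 37 \sqrt{-3 + \sqrt{14}} \approx -145.86$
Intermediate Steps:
$Q = \sqrt{14}$ ($Q = \sqrt{16 - 2} = \sqrt{14} \approx 3.7417$)
$O{\left(h \right)} = \sqrt{h + \sqrt{14}}$
$- 37 O{\left(-3 \right)} - 114 = - 37 \sqrt{-3 + \sqrt{14}} - 114 = -114 - 37 \sqrt{-3 + \sqrt{14}}$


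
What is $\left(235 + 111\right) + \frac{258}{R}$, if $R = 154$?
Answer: $\frac{26771}{77} \approx 347.68$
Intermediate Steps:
$\left(235 + 111\right) + \frac{258}{R} = \left(235 + 111\right) + \frac{258}{154} = 346 + 258 \cdot \frac{1}{154} = 346 + \frac{129}{77} = \frac{26771}{77}$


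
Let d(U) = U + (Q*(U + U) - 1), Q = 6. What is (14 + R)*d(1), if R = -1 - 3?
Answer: 120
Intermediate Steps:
R = -4
d(U) = -1 + 13*U (d(U) = U + (6*(U + U) - 1) = U + (6*(2*U) - 1) = U + (12*U - 1) = U + (-1 + 12*U) = -1 + 13*U)
(14 + R)*d(1) = (14 - 4)*(-1 + 13*1) = 10*(-1 + 13) = 10*12 = 120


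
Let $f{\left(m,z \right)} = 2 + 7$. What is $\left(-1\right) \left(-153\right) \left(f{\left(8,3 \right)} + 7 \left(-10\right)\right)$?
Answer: $-9333$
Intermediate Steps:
$f{\left(m,z \right)} = 9$
$\left(-1\right) \left(-153\right) \left(f{\left(8,3 \right)} + 7 \left(-10\right)\right) = \left(-1\right) \left(-153\right) \left(9 + 7 \left(-10\right)\right) = 153 \left(9 - 70\right) = 153 \left(-61\right) = -9333$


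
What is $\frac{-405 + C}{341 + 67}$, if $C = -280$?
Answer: $- \frac{685}{408} \approx -1.6789$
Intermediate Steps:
$\frac{-405 + C}{341 + 67} = \frac{-405 - 280}{341 + 67} = - \frac{685}{408}$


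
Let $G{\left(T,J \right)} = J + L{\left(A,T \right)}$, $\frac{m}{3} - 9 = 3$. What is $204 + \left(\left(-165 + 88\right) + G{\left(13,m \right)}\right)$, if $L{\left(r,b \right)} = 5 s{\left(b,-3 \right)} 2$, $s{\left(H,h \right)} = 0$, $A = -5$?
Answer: $163$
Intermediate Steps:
$m = 36$ ($m = 27 + 3 \cdot 3 = 27 + 9 = 36$)
$L{\left(r,b \right)} = 0$ ($L{\left(r,b \right)} = 5 \cdot 0 \cdot 2 = 0 \cdot 2 = 0$)
$G{\left(T,J \right)} = J$ ($G{\left(T,J \right)} = J + 0 = J$)
$204 + \left(\left(-165 + 88\right) + G{\left(13,m \right)}\right) = 204 + \left(\left(-165 + 88\right) + 36\right) = 204 + \left(-77 + 36\right) = 204 - 41 = 163$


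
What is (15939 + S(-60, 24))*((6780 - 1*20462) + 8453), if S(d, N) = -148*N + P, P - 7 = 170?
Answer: -65697156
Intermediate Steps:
P = 177 (P = 7 + 170 = 177)
S(d, N) = 177 - 148*N (S(d, N) = -148*N + 177 = 177 - 148*N)
(15939 + S(-60, 24))*((6780 - 1*20462) + 8453) = (15939 + (177 - 148*24))*((6780 - 1*20462) + 8453) = (15939 + (177 - 3552))*((6780 - 20462) + 8453) = (15939 - 3375)*(-13682 + 8453) = 12564*(-5229) = -65697156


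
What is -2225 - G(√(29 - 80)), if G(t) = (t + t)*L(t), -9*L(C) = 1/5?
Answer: -2225 + 2*I*√51/45 ≈ -2225.0 + 0.3174*I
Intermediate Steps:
L(C) = -1/45 (L(C) = -⅑/5 = -⅑*⅕ = -1/45)
G(t) = -2*t/45 (G(t) = (t + t)*(-1/45) = (2*t)*(-1/45) = -2*t/45)
-2225 - G(√(29 - 80)) = -2225 - (-2)*√(29 - 80)/45 = -2225 - (-2)*√(-51)/45 = -2225 - (-2)*I*√51/45 = -2225 + 2*I*√51/45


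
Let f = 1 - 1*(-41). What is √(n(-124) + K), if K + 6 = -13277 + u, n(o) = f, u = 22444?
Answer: √9203 ≈ 95.932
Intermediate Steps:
f = 42 (f = 1 + 41 = 42)
n(o) = 42
K = 9161 (K = -6 + (-13277 + 22444) = -6 + 9167 = 9161)
√(n(-124) + K) = √(42 + 9161) = √9203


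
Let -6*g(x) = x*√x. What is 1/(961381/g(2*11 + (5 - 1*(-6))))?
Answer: -11*√33/1922762 ≈ -3.2864e-5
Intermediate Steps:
g(x) = -x^(3/2)/6 (g(x) = -x*√x/6 = -x^(3/2)/6)
1/(961381/g(2*11 + (5 - 1*(-6)))) = 1/(961381/((-(2*11 + (5 - 1*(-6)))^(3/2)/6))) = 1/(961381/((-(22 + (5 + 6))^(3/2)/6))) = 1/(961381/((-(22 + 11)^(3/2)/6))) = 1/(961381/((-11*√33/2))) = 1/(961381*(-2*√33/363)) = 1/(-1922762*√33/363) = -11*√33/1922762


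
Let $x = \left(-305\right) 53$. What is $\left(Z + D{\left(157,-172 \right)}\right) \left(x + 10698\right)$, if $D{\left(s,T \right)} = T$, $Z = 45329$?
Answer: $-246873319$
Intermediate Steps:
$x = -16165$
$\left(Z + D{\left(157,-172 \right)}\right) \left(x + 10698\right) = \left(45329 - 172\right) \left(-16165 + 10698\right) = 45157 \left(-5467\right) = -246873319$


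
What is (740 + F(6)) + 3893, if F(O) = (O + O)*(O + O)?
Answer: 4777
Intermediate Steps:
F(O) = 4*O² (F(O) = (2*O)*(2*O) = 4*O²)
(740 + F(6)) + 3893 = (740 + 4*6²) + 3893 = (740 + 4*36) + 3893 = (740 + 144) + 3893 = 884 + 3893 = 4777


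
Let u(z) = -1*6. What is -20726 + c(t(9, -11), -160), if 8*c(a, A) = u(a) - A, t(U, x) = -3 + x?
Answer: -82827/4 ≈ -20707.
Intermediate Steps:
u(z) = -6
c(a, A) = -¾ - A/8 (c(a, A) = (-6 - A)/8 = -¾ - A/8)
-20726 + c(t(9, -11), -160) = -20726 + (-¾ - ⅛*(-160)) = -20726 + (-¾ + 20) = -20726 + 77/4 = -82827/4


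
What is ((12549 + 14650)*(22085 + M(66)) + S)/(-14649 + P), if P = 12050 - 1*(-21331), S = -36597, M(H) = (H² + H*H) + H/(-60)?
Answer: 2791936957/62440 ≈ 44714.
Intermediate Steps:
M(H) = 2*H² - H/60 (M(H) = (H² + H²) + H*(-1/60) = 2*H² - H/60)
P = 33381 (P = 12050 + 21331 = 33381)
((12549 + 14650)*(22085 + M(66)) + S)/(-14649 + P) = ((12549 + 14650)*(22085 + (1/60)*66*(-1 + 120*66)) - 36597)/(-14649 + 33381) = (27199*(22085 + (1/60)*66*(-1 + 7920)) - 36597)/18732 = (27199*(22085 + (1/60)*66*7919) - 36597)*(1/18732) = (27199*(22085 + 87109/10) - 36597)*(1/18732) = (27199*(307959/10) - 36597)*(1/18732) = (8376176841/10 - 36597)*(1/18732) = (8375810871/10)*(1/18732) = 2791936957/62440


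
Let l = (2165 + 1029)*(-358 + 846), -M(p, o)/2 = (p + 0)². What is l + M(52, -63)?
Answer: 1553264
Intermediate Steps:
M(p, o) = -2*p² (M(p, o) = -2*(p + 0)² = -2*p²)
l = 1558672 (l = 3194*488 = 1558672)
l + M(52, -63) = 1558672 - 2*52² = 1558672 - 2*2704 = 1558672 - 5408 = 1553264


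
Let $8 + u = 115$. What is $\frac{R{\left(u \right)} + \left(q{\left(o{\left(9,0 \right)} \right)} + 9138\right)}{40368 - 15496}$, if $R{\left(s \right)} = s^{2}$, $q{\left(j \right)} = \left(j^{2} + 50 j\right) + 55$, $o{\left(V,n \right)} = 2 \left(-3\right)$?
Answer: $\frac{10189}{12436} \approx 0.81931$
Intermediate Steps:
$u = 107$ ($u = -8 + 115 = 107$)
$o{\left(V,n \right)} = -6$
$q{\left(j \right)} = 55 + j^{2} + 50 j$
$\frac{R{\left(u \right)} + \left(q{\left(o{\left(9,0 \right)} \right)} + 9138\right)}{40368 - 15496} = \frac{107^{2} + \left(\left(55 + \left(-6\right)^{2} + 50 \left(-6\right)\right) + 9138\right)}{40368 - 15496} = \frac{11449 + \left(\left(55 + 36 - 300\right) + 9138\right)}{24872} = \left(11449 + \left(-209 + 9138\right)\right) \frac{1}{24872} = \left(11449 + 8929\right) \frac{1}{24872} = 20378 \cdot \frac{1}{24872} = \frac{10189}{12436}$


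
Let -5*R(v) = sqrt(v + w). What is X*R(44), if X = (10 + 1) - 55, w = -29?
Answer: 44*sqrt(15)/5 ≈ 34.082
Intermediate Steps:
X = -44 (X = 11 - 55 = -44)
R(v) = -sqrt(-29 + v)/5 (R(v) = -sqrt(v - 29)/5 = -sqrt(-29 + v)/5)
X*R(44) = -(-44)*sqrt(-29 + 44)/5 = -(-44)*sqrt(15)/5 = 44*sqrt(15)/5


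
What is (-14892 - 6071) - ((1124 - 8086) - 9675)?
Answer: -4326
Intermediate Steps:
(-14892 - 6071) - ((1124 - 8086) - 9675) = -20963 - (-6962 - 9675) = -20963 - 1*(-16637) = -20963 + 16637 = -4326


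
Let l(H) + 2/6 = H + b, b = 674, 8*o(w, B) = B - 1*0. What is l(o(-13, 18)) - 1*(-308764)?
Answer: 3713279/12 ≈ 3.0944e+5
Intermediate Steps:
o(w, B) = B/8 (o(w, B) = (B - 1*0)/8 = (B + 0)/8 = B/8)
l(H) = 2021/3 + H (l(H) = -⅓ + (H + 674) = -⅓ + (674 + H) = 2021/3 + H)
l(o(-13, 18)) - 1*(-308764) = (2021/3 + (⅛)*18) - 1*(-308764) = (2021/3 + 9/4) + 308764 = 8111/12 + 308764 = 3713279/12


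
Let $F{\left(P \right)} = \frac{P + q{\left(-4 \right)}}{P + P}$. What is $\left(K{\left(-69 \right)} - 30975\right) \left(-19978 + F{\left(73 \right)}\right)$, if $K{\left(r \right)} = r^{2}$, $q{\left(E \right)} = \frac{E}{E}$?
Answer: $\frac{38229370398}{73} \approx 5.2369 \cdot 10^{8}$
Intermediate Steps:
$q{\left(E \right)} = 1$
$F{\left(P \right)} = \frac{1 + P}{2 P}$ ($F{\left(P \right)} = \frac{P + 1}{P + P} = \frac{1 + P}{2 P}$)
$\left(K{\left(-69 \right)} - 30975\right) \left(-19978 + F{\left(73 \right)}\right) = \left(\left(-69\right)^{2} - 30975\right) \left(-19978 + \frac{1 + 73}{2 \cdot 73}\right) = \left(4761 - 30975\right) \left(-19978 + \frac{1}{2} \cdot \frac{1}{73} \cdot 74\right) = - 26214 \left(-19978 + \frac{37}{73}\right) = \left(-26214\right) \left(- \frac{1458357}{73}\right) = \frac{38229370398}{73}$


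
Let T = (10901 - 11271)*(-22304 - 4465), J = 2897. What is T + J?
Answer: 9907427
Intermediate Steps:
T = 9904530 (T = -370*(-26769) = 9904530)
T + J = 9904530 + 2897 = 9907427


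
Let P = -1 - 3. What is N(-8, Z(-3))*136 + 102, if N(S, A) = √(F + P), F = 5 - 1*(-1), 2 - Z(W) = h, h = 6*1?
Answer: 102 + 136*√2 ≈ 294.33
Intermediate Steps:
h = 6
Z(W) = -4 (Z(W) = 2 - 1*6 = 2 - 6 = -4)
P = -4
F = 6 (F = 5 + 1 = 6)
N(S, A) = √2 (N(S, A) = √(6 - 4) = √2)
N(-8, Z(-3))*136 + 102 = √2*136 + 102 = 136*√2 + 102 = 102 + 136*√2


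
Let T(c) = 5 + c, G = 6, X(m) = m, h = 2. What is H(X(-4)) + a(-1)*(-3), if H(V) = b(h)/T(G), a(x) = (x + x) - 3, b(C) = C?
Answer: 167/11 ≈ 15.182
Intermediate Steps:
a(x) = -3 + 2*x (a(x) = 2*x - 3 = -3 + 2*x)
H(V) = 2/11 (H(V) = 2/(5 + 6) = 2/11)
H(X(-4)) + a(-1)*(-3) = 2/11 + (-3 + 2*(-1))*(-3) = 2/11 + (-3 - 2)*(-3) = 2/11 - 5*(-3) = 2/11 + 15 = 167/11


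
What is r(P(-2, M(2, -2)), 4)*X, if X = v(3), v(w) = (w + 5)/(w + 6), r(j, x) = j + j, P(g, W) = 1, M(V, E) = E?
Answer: 16/9 ≈ 1.7778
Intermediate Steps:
r(j, x) = 2*j
v(w) = (5 + w)/(6 + w)
X = 8/9 (X = (5 + 3)/(6 + 3) = 8/9 ≈ 0.88889)
r(P(-2, M(2, -2)), 4)*X = (2*1)*(8/9) = 2*(8/9) = 16/9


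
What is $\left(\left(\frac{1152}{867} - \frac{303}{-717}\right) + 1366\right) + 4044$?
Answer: $\frac{373795075}{69071} \approx 5411.8$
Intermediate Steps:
$\left(\left(\frac{1152}{867} - \frac{303}{-717}\right) + 1366\right) + 4044 = \left(\left(1152 \cdot \frac{1}{867} - - \frac{101}{239}\right) + 1366\right) + 4044 = \left(\left(\frac{384}{289} + \frac{101}{239}\right) + 1366\right) + 4044 = \left(\frac{120965}{69071} + 1366\right) + 4044 = \frac{94471951}{69071} + 4044 = \frac{373795075}{69071}$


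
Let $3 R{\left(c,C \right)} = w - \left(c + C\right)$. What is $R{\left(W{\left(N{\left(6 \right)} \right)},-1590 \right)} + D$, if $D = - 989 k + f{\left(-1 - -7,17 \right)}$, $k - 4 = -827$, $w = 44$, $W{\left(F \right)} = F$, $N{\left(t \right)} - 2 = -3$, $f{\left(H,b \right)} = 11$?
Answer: $814503$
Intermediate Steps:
$N{\left(t \right)} = -1$ ($N{\left(t \right)} = 2 - 3 = -1$)
$k = -823$ ($k = 4 - 827 = -823$)
$R{\left(c,C \right)} = \frac{44}{3} - \frac{C}{3} - \frac{c}{3}$ ($R{\left(c,C \right)} = \frac{44 - \left(c + C\right)}{3} = \frac{44 - \left(C + c\right)}{3} = \frac{44 - C - c}{3} = \frac{44}{3} - \frac{C}{3} - \frac{c}{3}$)
$D = 813958$ ($D = \left(-989\right) \left(-823\right) + 11 = 813947 + 11 = 813958$)
$R{\left(W{\left(N{\left(6 \right)} \right)},-1590 \right)} + D = \left(\frac{44}{3} - -530 - - \frac{1}{3}\right) + 813958 = \left(\frac{44}{3} + 530 + \frac{1}{3}\right) + 813958 = 545 + 813958 = 814503$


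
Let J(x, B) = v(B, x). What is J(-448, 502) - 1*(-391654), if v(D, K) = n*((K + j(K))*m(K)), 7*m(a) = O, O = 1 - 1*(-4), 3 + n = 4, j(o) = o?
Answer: 391014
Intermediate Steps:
n = 1 (n = -3 + 4 = 1)
O = 5 (O = 1 + 4 = 5)
m(a) = 5/7 (m(a) = (⅐)*5 = 5/7)
v(D, K) = 10*K/7 (v(D, K) = 1*((K + K)*(5/7)) = 1*((2*K)*(5/7)) = 1*(10*K/7) = 10*K/7)
J(x, B) = 10*x/7
J(-448, 502) - 1*(-391654) = (10/7)*(-448) - 1*(-391654) = -640 + 391654 = 391014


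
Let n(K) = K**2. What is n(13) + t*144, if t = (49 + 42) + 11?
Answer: 14857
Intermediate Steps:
t = 102 (t = 91 + 11 = 102)
n(13) + t*144 = 13**2 + 102*144 = 169 + 14688 = 14857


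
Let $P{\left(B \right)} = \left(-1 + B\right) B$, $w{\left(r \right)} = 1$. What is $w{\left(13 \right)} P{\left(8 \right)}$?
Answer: $56$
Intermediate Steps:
$P{\left(B \right)} = B \left(-1 + B\right)$
$w{\left(13 \right)} P{\left(8 \right)} = 1 \cdot 8 \left(-1 + 8\right) = 1 \cdot 8 \cdot 7 = 1 \cdot 56 = 56$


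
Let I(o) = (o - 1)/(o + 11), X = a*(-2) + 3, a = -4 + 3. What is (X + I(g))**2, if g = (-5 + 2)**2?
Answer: 729/25 ≈ 29.160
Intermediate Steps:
a = -1
X = 5 (X = -1*(-2) + 3 = 2 + 3 = 5)
g = 9 (g = (-3)**2 = 9)
I(o) = (-1 + o)/(11 + o)
(X + I(g))**2 = (5 + (-1 + 9)/(11 + 9))**2 = (5 + 8/20)**2 = (5 + (1/20)*8)**2 = (5 + 2/5)**2 = (27/5)**2 = 729/25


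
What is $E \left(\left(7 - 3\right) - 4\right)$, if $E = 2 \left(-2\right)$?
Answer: $0$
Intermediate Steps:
$E = -4$
$E \left(\left(7 - 3\right) - 4\right) = - 4 \left(\left(7 - 3\right) - 4\right) = - 4 \left(4 - 4\right) = \left(-4\right) 0 = 0$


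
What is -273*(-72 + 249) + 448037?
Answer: 399716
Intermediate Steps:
-273*(-72 + 249) + 448037 = -273*177 + 448037 = -48321 + 448037 = 399716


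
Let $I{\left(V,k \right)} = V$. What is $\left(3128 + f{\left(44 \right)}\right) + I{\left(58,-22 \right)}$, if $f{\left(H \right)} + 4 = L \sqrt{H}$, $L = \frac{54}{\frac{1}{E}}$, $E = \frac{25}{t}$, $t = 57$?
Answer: $3182 + \frac{900 \sqrt{11}}{19} \approx 3339.1$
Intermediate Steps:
$E = \frac{25}{57} \approx 0.4386$
$L = \frac{450}{19}$ ($L = \frac{54}{\frac{1}{\frac{25}{57}}} = \frac{54}{\frac{57}{25}} = 54 \cdot \frac{25}{57} = \frac{450}{19} \approx 23.684$)
$f{\left(H \right)} = -4 + \frac{450 \sqrt{H}}{19}$
$\left(3128 + f{\left(44 \right)}\right) + I{\left(58,-22 \right)} = \left(3128 - \left(4 - \frac{450 \sqrt{44}}{19}\right)\right) + 58 = \left(3128 - \left(4 - \frac{450 \cdot 2 \sqrt{11}}{19}\right)\right) + 58 = \left(3128 - \left(4 - \frac{900 \sqrt{11}}{19}\right)\right) + 58 = \left(3124 + \frac{900 \sqrt{11}}{19}\right) + 58 = 3182 + \frac{900 \sqrt{11}}{19}$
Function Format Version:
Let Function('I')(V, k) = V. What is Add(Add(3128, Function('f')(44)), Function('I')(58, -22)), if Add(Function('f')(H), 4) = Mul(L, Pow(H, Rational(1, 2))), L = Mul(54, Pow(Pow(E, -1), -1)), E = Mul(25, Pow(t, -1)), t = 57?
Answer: Add(3182, Mul(Rational(900, 19), Pow(11, Rational(1, 2)))) ≈ 3339.1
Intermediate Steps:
E = Rational(25, 57) (E = Mul(25, Pow(57, -1)) = Mul(25, Rational(1, 57)) = Rational(25, 57) ≈ 0.43860)
L = Rational(450, 19) (L = Mul(54, Pow(Pow(Rational(25, 57), -1), -1)) = Mul(54, Pow(Rational(57, 25), -1)) = Mul(54, Rational(25, 57)) = Rational(450, 19) ≈ 23.684)
Function('f')(H) = Add(-4, Mul(Rational(450, 19), Pow(H, Rational(1, 2))))
Add(Add(3128, Function('f')(44)), Function('I')(58, -22)) = Add(Add(3128, Add(-4, Mul(Rational(450, 19), Pow(44, Rational(1, 2))))), 58) = Add(Add(3128, Add(-4, Mul(Rational(450, 19), Mul(2, Pow(11, Rational(1, 2)))))), 58) = Add(Add(3128, Add(-4, Mul(Rational(900, 19), Pow(11, Rational(1, 2))))), 58) = Add(Add(3124, Mul(Rational(900, 19), Pow(11, Rational(1, 2)))), 58) = Add(3182, Mul(Rational(900, 19), Pow(11, Rational(1, 2))))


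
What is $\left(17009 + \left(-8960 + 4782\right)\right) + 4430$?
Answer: $17261$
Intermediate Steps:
$\left(17009 + \left(-8960 + 4782\right)\right) + 4430 = \left(17009 - 4178\right) + 4430 = 12831 + 4430 = 17261$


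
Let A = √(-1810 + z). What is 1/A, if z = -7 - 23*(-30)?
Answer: -I*√23/161 ≈ -0.029788*I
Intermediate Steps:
z = 683 (z = -7 + 690 = 683)
A = 7*I*√23 (A = √(-1810 + 683) = √(-1127) = 7*I*√23 ≈ 33.571*I)
1/A = 1/(7*I*√23) = -I*√23/161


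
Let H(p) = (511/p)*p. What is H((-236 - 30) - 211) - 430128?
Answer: -429617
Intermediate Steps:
H(p) = 511
H((-236 - 30) - 211) - 430128 = 511 - 430128 = -429617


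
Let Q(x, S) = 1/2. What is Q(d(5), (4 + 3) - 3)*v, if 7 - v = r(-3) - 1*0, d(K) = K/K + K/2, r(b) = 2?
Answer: 5/2 ≈ 2.5000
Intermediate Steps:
d(K) = 1 + K/2 (d(K) = 1 + K*(½) = 1 + K/2)
Q(x, S) = ½
v = 5 (v = 7 - (2 - 1*0) = 7 - (2 + 0) = 7 - 1*2 = 7 - 2 = 5)
Q(d(5), (4 + 3) - 3)*v = (½)*5 = 5/2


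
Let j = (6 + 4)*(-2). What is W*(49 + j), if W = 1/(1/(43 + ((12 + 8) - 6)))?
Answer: 1653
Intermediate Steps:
j = -20 (j = 10*(-2) = -20)
W = 57 (W = 1/(1/(43 + (20 - 6))) = 1/(1/(43 + 14)) = 1/(1/57) = 57)
W*(49 + j) = 57*(49 - 20) = 57*29 = 1653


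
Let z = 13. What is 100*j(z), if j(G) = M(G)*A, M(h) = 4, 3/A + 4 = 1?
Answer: -400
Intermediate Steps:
A = -1 (A = 3/(-4 + 1) = 3/(-3) = 3*(-⅓) = -1)
j(G) = -4 (j(G) = 4*(-1) = -4)
100*j(z) = 100*(-4) = -400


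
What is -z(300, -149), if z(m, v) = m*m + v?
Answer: -89851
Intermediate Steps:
z(m, v) = v + m**2 (z(m, v) = m**2 + v = v + m**2)
-z(300, -149) = -(-149 + 300**2) = -(-149 + 90000) = -1*89851 = -89851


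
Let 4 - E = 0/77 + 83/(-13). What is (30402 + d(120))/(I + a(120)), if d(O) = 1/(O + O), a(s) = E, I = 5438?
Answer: 94854253/16998960 ≈ 5.5800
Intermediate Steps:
E = 135/13 (E = 4 - (0/77 + 83/(-13)) = 4 - (0*(1/77) + 83*(-1/13)) = 4 - (0 - 83/13) = 4 - 1*(-83/13) = 4 + 83/13 = 135/13 ≈ 10.385)
a(s) = 135/13
d(O) = 1/(2*O)
(30402 + d(120))/(I + a(120)) = (30402 + (1/2)/120)/(5438 + 135/13) = (30402 + (1/2)*(1/120))/(70829/13) = (30402 + 1/240)*(13/70829) = (7296481/240)*(13/70829) = 94854253/16998960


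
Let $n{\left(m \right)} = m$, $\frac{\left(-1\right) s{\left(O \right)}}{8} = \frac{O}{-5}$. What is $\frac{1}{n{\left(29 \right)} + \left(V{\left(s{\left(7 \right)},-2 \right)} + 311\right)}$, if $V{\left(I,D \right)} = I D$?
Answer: $\frac{5}{1588} \approx 0.0031486$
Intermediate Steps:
$s{\left(O \right)} = \frac{8 O}{5}$ ($s{\left(O \right)} = - 8 \frac{O}{-5} = - 8 O \left(- \frac{1}{5}\right) = - 8 \left(- \frac{O}{5}\right) = \frac{8 O}{5}$)
$V{\left(I,D \right)} = D I$
$\frac{1}{n{\left(29 \right)} + \left(V{\left(s{\left(7 \right)},-2 \right)} + 311\right)} = \frac{1}{29 + \left(- 2 \cdot \frac{8}{5} \cdot 7 + 311\right)} = \frac{1}{29 + \left(\left(-2\right) \frac{56}{5} + 311\right)} = \frac{1}{29 + \left(- \frac{112}{5} + 311\right)} = \frac{1}{29 + \frac{1443}{5}} = \frac{1}{\frac{1588}{5}} = \frac{5}{1588}$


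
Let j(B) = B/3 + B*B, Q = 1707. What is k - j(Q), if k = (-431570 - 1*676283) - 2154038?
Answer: -6176309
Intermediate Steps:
k = -3261891 (k = (-431570 - 676283) - 2154038 = -1107853 - 2154038 = -3261891)
j(B) = B² + B/3 (j(B) = B*(⅓) + B² = B/3 + B² = B² + B/3)
k - j(Q) = -3261891 - 1707*(⅓ + 1707) = -3261891 - 1707*5122/3 = -3261891 - 1*2914418 = -3261891 - 2914418 = -6176309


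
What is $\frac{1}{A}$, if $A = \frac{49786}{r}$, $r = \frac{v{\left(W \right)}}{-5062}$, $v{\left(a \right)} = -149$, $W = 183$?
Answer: $\frac{149}{252016732} \approx 5.9123 \cdot 10^{-7}$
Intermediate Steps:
$r = \frac{149}{5062}$ ($r = - \frac{149}{-5062} = \left(-149\right) \left(- \frac{1}{5062}\right) = \frac{149}{5062} \approx 0.029435$)
$A = \frac{252016732}{149}$ ($A = \frac{49786}{\frac{149}{5062}} = 49786 \cdot \frac{5062}{149} = \frac{252016732}{149} \approx 1.6914 \cdot 10^{6}$)
$\frac{1}{A} = \frac{1}{\frac{252016732}{149}} = \frac{149}{252016732}$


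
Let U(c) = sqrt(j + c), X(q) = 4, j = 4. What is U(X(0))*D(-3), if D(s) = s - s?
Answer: 0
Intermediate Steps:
D(s) = 0
U(c) = sqrt(4 + c)
U(X(0))*D(-3) = sqrt(4 + 4)*0 = sqrt(8)*0 = (2*sqrt(2))*0 = 0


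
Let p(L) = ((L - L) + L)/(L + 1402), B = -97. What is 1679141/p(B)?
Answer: -2191279005/97 ≈ -2.2590e+7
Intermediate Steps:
p(L) = L/(1402 + L) (p(L) = (0 + L)/(1402 + L) = L/(1402 + L))
1679141/p(B) = 1679141/((-97/(1402 - 97))) = 1679141/((-97/1305)) = 1679141/((-97*1/1305)) = 1679141/(-97/1305) = 1679141*(-1305/97) = -2191279005/97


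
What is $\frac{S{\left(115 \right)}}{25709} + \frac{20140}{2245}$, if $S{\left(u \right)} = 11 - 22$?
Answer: $\frac{103550913}{11543341} \approx 8.9706$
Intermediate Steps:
$S{\left(u \right)} = -11$
$\frac{S{\left(115 \right)}}{25709} + \frac{20140}{2245} = - \frac{11}{25709} + \frac{20140}{2245} = \left(-11\right) \frac{1}{25709} + 20140 \cdot \frac{1}{2245} = - \frac{11}{25709} + \frac{4028}{449} = \frac{103550913}{11543341}$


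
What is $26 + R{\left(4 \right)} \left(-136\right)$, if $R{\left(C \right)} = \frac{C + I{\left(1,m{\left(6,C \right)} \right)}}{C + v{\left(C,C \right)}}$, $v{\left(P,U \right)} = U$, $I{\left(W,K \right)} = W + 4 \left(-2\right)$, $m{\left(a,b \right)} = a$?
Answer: $77$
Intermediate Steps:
$I{\left(W,K \right)} = -8 + W$ ($I{\left(W,K \right)} = W - 8 = -8 + W$)
$R{\left(C \right)} = \frac{-7 + C}{2 C}$ ($R{\left(C \right)} = \frac{C + \left(-8 + 1\right)}{C + C} = \frac{C - 7}{2 C} = \left(-7 + C\right) \frac{1}{2 C} = \frac{-7 + C}{2 C}$)
$26 + R{\left(4 \right)} \left(-136\right) = 26 + \frac{-7 + 4}{2 \cdot 4} \left(-136\right) = 26 + \frac{1}{2} \cdot \frac{1}{4} \left(-3\right) \left(-136\right) = 26 - -51 = 26 + 51 = 77$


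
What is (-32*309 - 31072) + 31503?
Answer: -9457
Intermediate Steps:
(-32*309 - 31072) + 31503 = (-9888 - 31072) + 31503 = -40960 + 31503 = -9457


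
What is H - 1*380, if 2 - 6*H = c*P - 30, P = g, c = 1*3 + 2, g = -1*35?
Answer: -691/2 ≈ -345.50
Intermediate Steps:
g = -35
c = 5 (c = 3 + 2 = 5)
P = -35
H = 69/2 (H = 1/3 - (5*(-35) - 30)/6 = 1/3 - (-175 - 30)/6 = 1/3 - 1/6*(-205) = 1/3 + 205/6 = 69/2 ≈ 34.500)
H - 1*380 = 69/2 - 1*380 = 69/2 - 380 = -691/2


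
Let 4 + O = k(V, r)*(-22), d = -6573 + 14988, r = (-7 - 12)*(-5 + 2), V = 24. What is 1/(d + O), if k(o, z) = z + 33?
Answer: 1/6431 ≈ 0.00015550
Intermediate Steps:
r = 57 (r = -19*(-3) = 57)
d = 8415
k(o, z) = 33 + z
O = -1984 (O = -4 + (33 + 57)*(-22) = -4 + 90*(-22) = -4 - 1980 = -1984)
1/(d + O) = 1/(8415 - 1984) = 1/6431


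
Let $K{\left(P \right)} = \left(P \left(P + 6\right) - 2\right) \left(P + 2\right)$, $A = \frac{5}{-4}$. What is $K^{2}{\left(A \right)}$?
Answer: $\frac{145161}{4096} \approx 35.44$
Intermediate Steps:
$A = - \frac{5}{4}$ ($A = 5 \left(- \frac{1}{4}\right) = - \frac{5}{4} \approx -1.25$)
$K{\left(P \right)} = \left(-2 + P \left(6 + P\right)\right) \left(2 + P\right)$ ($K{\left(P \right)} = \left(P \left(6 + P\right) - 2\right) \left(2 + P\right) = \left(-2 + P \left(6 + P\right)\right) \left(2 + P\right)$)
$K^{2}{\left(A \right)} = \left(-4 + \left(- \frac{5}{4}\right)^{3} + 8 \left(- \frac{5}{4}\right)^{2} + 10 \left(- \frac{5}{4}\right)\right)^{2} = \left(-4 - \frac{125}{64} + 8 \cdot \frac{25}{16} - \frac{25}{2}\right)^{2} = \left(-4 - \frac{125}{64} + \frac{25}{2} - \frac{25}{2}\right)^{2} = \left(- \frac{381}{64}\right)^{2} = \frac{145161}{4096}$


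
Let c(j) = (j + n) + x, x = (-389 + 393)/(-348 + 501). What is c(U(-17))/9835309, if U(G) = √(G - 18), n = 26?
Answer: 362/136800207 + I*√35/9835309 ≈ 2.6462e-6 + 6.0151e-7*I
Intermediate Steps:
x = 4/153 ≈ 0.026144
U(G) = √(-18 + G)
c(j) = 3982/153 + j (c(j) = (j + 26) + 4/153 = (26 + j) + 4/153 = 3982/153 + j)
c(U(-17))/9835309 = (3982/153 + √(-18 - 17))/9835309 = (3982/153 + √(-35))*(1/9835309) = (3982/153 + I*√35)*(1/9835309) = 362/136800207 + I*√35/9835309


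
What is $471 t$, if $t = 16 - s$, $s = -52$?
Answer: $32028$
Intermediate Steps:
$t = 68$ ($t = 16 - -52 = 16 + 52 = 68$)
$471 t = 471 \cdot 68 = 32028$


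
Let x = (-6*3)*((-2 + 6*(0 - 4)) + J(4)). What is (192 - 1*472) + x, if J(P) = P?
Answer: 116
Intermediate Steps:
x = 396 (x = (-6*3)*((-2 + 6*(0 - 4)) + 4) = -18*((-2 + 6*(-4)) + 4) = -18*((-2 - 24) + 4) = -18*(-26 + 4) = -18*(-22) = 396)
(192 - 1*472) + x = (192 - 1*472) + 396 = (192 - 472) + 396 = -280 + 396 = 116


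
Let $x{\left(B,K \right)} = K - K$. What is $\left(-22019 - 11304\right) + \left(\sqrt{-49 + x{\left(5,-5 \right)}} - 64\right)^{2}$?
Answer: $-29276 - 896 i \approx -29276.0 - 896.0 i$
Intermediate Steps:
$x{\left(B,K \right)} = 0$
$\left(-22019 - 11304\right) + \left(\sqrt{-49 + x{\left(5,-5 \right)}} - 64\right)^{2} = \left(-22019 - 11304\right) + \left(\sqrt{-49 + 0} - 64\right)^{2} = \left(-22019 - 11304\right) + \left(\sqrt{-49} - 64\right)^{2} = -33323 + \left(7 i - 64\right)^{2} = -33323 + \left(-64 + 7 i\right)^{2}$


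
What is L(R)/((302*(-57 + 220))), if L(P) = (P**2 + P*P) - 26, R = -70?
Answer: 4887/24613 ≈ 0.19855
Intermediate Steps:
L(P) = -26 + 2*P**2 (L(P) = (P**2 + P**2) - 26 = 2*P**2 - 26 = -26 + 2*P**2)
L(R)/((302*(-57 + 220))) = (-26 + 2*(-70)**2)/((302*(-57 + 220))) = (-26 + 2*4900)/((302*163)) = (-26 + 9800)/49226 = 9774*(1/49226) = 4887/24613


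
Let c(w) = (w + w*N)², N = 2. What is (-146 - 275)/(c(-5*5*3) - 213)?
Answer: -421/50412 ≈ -0.0083512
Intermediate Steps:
c(w) = 9*w² (c(w) = (w + w*2)² = (w + 2*w)² = (3*w)² = 9*w²)
(-146 - 275)/(c(-5*5*3) - 213) = (-146 - 275)/(9*(-5*5*3)² - 213) = -421/(9*(-25*3)² - 213) = -421/(9*(-75)² - 213) = -421/(9*5625 - 213) = -421/(50625 - 213) = -421/50412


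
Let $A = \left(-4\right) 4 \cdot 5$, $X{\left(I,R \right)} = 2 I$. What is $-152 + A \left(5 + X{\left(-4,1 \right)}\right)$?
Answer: $88$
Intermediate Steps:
$A = -80$ ($A = \left(-16\right) 5 = -80$)
$-152 + A \left(5 + X{\left(-4,1 \right)}\right) = -152 - 80 \left(5 + 2 \left(-4\right)\right) = -152 - 80 \left(5 - 8\right) = -152 - -240 = -152 + 240 = 88$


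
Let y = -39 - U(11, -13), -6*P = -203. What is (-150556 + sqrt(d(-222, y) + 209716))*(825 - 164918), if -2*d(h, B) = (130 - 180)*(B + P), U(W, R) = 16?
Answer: 24705185708 - 164093*sqrt(7530726)/6 ≈ 2.4630e+10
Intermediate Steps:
P = 203/6 (P = -1/6*(-203) = 203/6 ≈ 33.833)
y = -55 (y = -39 - 1*16 = -39 - 16 = -55)
d(h, B) = 5075/6 + 25*B (d(h, B) = -(130 - 180)*(B + 203/6)/2 = -(-25)*(203/6 + B) = -(-5075/3 - 50*B)/2 = 5075/6 + 25*B)
(-150556 + sqrt(d(-222, y) + 209716))*(825 - 164918) = (-150556 + sqrt((5075/6 + 25*(-55)) + 209716))*(825 - 164918) = (-150556 + sqrt((5075/6 - 1375) + 209716))*(-164093) = (-150556 + sqrt(-3175/6 + 209716))*(-164093) = (-150556 + sqrt(1255121/6))*(-164093) = (-150556 + sqrt(7530726)/6)*(-164093) = 24705185708 - 164093*sqrt(7530726)/6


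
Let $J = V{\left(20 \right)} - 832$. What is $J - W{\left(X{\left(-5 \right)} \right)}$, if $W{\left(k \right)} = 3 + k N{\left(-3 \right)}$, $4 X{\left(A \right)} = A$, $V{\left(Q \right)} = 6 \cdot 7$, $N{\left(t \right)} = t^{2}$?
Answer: $- \frac{3127}{4} \approx -781.75$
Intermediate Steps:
$V{\left(Q \right)} = 42$
$X{\left(A \right)} = \frac{A}{4}$
$W{\left(k \right)} = 3 + 9 k$ ($W{\left(k \right)} = 3 + k \left(-3\right)^{2} = 3 + k 9 = 3 + 9 k$)
$J = -790$ ($J = 42 - 832 = -790$)
$J - W{\left(X{\left(-5 \right)} \right)} = -790 - \left(3 + 9 \cdot \frac{1}{4} \left(-5\right)\right) = -790 - \left(3 + 9 \left(- \frac{5}{4}\right)\right) = -790 - \left(3 - \frac{45}{4}\right) = -790 - - \frac{33}{4} = -790 + \frac{33}{4} = - \frac{3127}{4}$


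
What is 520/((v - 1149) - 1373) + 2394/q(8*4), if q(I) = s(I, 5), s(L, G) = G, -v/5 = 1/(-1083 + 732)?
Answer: 2118296898/4426085 ≈ 478.59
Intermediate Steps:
v = 5/351 (v = -5/(-1083 + 732) = -5/(-351) = -5*(-1/351) = 5/351 ≈ 0.014245)
q(I) = 5
520/((v - 1149) - 1373) + 2394/q(8*4) = 520/((5/351 - 1149) - 1373) + 2394/5 = 520/(-403294/351 - 1373) + 2394*(⅕) = 520/(-885217/351) + 2394/5 = 520*(-351/885217) + 2394/5 = -182520/885217 + 2394/5 = 2118296898/4426085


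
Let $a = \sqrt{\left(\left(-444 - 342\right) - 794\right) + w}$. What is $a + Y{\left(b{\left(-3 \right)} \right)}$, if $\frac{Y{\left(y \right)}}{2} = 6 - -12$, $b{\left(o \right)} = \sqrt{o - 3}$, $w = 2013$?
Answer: $36 + \sqrt{433} \approx 56.809$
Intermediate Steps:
$b{\left(o \right)} = \sqrt{-3 + o}$
$a = \sqrt{433}$ ($a = \sqrt{\left(\left(-444 - 342\right) - 794\right) + 2013} = \sqrt{\left(-786 - 794\right) + 2013} = \sqrt{-1580 + 2013} = \sqrt{433} \approx 20.809$)
$Y{\left(y \right)} = 36$ ($Y{\left(y \right)} = 2 \left(6 - -12\right) = 2 \left(6 + 12\right) = 2 \cdot 18 = 36$)
$a + Y{\left(b{\left(-3 \right)} \right)} = \sqrt{433} + 36 = 36 + \sqrt{433}$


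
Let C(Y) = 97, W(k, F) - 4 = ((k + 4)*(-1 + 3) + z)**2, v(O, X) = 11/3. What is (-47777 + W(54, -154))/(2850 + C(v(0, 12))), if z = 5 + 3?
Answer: -32397/2947 ≈ -10.993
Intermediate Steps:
v(O, X) = 11/3 (v(O, X) = 11*(1/3) = 11/3)
z = 8
W(k, F) = 4 + (16 + 2*k)**2 (W(k, F) = 4 + ((k + 4)*(-1 + 3) + 8)**2 = 4 + ((4 + k)*2 + 8)**2 = 4 + ((8 + 2*k) + 8)**2 = 4 + (16 + 2*k)**2)
(-47777 + W(54, -154))/(2850 + C(v(0, 12))) = (-47777 + (4 + 4*(8 + 54)**2))/(2850 + 97) = (-47777 + (4 + 4*62**2))/2947 = (-47777 + (4 + 4*3844))*(1/2947) = (-47777 + (4 + 15376))*(1/2947) = (-47777 + 15380)*(1/2947) = -32397*1/2947 = -32397/2947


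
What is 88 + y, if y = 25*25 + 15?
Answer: 728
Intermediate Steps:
y = 640 (y = 625 + 15 = 640)
88 + y = 88 + 640 = 728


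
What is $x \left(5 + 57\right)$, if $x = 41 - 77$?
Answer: $-2232$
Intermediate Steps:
$x = -36$ ($x = 41 - 77 = -36$)
$x \left(5 + 57\right) = - 36 \left(5 + 57\right) = \left(-36\right) 62 = -2232$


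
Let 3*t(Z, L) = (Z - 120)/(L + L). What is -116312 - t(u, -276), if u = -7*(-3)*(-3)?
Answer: -64204285/552 ≈ -1.1631e+5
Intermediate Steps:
u = -63 (u = 21*(-3) = -63)
t(Z, L) = (-120 + Z)/(6*L) (t(Z, L) = ((Z - 120)/(L + L))/3 = ((-120 + Z)/((2*L)))/3 = ((-120 + Z)*(1/(2*L)))/3 = ((-120 + Z)/(2*L))/3 = (-120 + Z)/(6*L))
-116312 - t(u, -276) = -116312 - (-120 - 63)/(6*(-276)) = -116312 - (-1)*(-183)/(6*276) = -116312 - 1*61/552 = -116312 - 61/552 = -64204285/552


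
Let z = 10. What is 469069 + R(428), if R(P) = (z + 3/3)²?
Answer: 469190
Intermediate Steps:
R(P) = 121 (R(P) = (10 + 3/3)² = (10 + 3*(⅓))² = (10 + 1)² = 11² = 121)
469069 + R(428) = 469069 + 121 = 469190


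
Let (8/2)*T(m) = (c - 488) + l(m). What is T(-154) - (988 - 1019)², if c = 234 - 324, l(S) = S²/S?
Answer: -1144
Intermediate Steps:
l(S) = S
c = -90
T(m) = -289/2 + m/4 (T(m) = ((-90 - 488) + m)/4 = (-578 + m)/4 = -289/2 + m/4)
T(-154) - (988 - 1019)² = (-289/2 + (¼)*(-154)) - (988 - 1019)² = (-289/2 - 77/2) - 1*(-31)² = -183 - 1*961 = -183 - 961 = -1144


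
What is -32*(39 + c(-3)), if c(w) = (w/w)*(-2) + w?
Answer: -1088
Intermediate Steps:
c(w) = -2 + w (c(w) = 1*(-2) + w = -2 + w)
-32*(39 + c(-3)) = -32*(39 + (-2 - 3)) = -32*(39 - 5) = -32*34 = -1088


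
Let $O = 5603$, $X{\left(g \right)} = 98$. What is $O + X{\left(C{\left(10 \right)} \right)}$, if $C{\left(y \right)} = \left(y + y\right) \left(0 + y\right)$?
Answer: $5701$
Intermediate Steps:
$C{\left(y \right)} = 2 y^{2}$ ($C{\left(y \right)} = 2 y y = 2 y^{2}$)
$O + X{\left(C{\left(10 \right)} \right)} = 5603 + 98 = 5701$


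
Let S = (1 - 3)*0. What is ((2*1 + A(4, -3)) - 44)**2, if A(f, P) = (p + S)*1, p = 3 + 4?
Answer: 1225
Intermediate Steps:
S = 0 (S = -2*0 = 0)
p = 7
A(f, P) = 7 (A(f, P) = (7 + 0)*1 = 7*1 = 7)
((2*1 + A(4, -3)) - 44)**2 = ((2*1 + 7) - 44)**2 = ((2 + 7) - 44)**2 = (9 - 44)**2 = (-35)**2 = 1225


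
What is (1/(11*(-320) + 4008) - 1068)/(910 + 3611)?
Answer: -521183/2206248 ≈ -0.23623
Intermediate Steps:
(1/(11*(-320) + 4008) - 1068)/(910 + 3611) = (1/(-3520 + 4008) - 1068)/4521 = (1/488 - 1068)*(1/4521) = -521183/488*1/4521 = -521183/2206248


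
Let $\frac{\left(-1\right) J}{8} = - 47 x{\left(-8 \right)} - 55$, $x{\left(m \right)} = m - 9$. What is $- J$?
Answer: $5952$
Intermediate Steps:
$x{\left(m \right)} = -9 + m$
$J = -5952$ ($J = - 8 \left(- 47 \left(-9 - 8\right) - 55\right) = - 8 \left(\left(-47\right) \left(-17\right) - 55\right) = - 8 \left(799 - 55\right) = \left(-8\right) 744 = -5952$)
$- J = \left(-1\right) \left(-5952\right) = 5952$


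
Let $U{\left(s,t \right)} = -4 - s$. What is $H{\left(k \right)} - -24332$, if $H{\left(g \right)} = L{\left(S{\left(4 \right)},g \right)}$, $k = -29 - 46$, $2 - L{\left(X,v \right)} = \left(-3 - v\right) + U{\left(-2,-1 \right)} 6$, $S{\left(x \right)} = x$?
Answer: $24274$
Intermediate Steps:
$L{\left(X,v \right)} = 17 + v$ ($L{\left(X,v \right)} = 2 - \left(\left(-3 - v\right) + \left(-4 - -2\right) 6\right) = 2 - \left(\left(-3 - v\right) + \left(-4 + 2\right) 6\right) = 2 - \left(\left(-3 - v\right) - 12\right) = 2 - \left(-15 - v\right) = 2 + \left(15 + v\right) = 17 + v$)
$k = -75$
$H{\left(g \right)} = 17 + g$
$H{\left(k \right)} - -24332 = \left(17 - 75\right) - -24332 = -58 + 24332 = 24274$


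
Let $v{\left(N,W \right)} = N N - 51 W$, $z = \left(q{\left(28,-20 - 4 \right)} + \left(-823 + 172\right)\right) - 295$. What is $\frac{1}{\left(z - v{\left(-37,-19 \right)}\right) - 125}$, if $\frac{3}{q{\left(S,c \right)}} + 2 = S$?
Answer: $- \frac{26}{88631} \approx -0.00029335$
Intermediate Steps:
$q{\left(S,c \right)} = \frac{3}{-2 + S}$
$z = - \frac{24593}{26}$ ($z = \left(\frac{3}{-2 + 28} + \left(-823 + 172\right)\right) - 295 = \left(\frac{3}{26} - 651\right) - 295 = - \frac{16923}{26} - 295 = - \frac{24593}{26} \approx -945.88$)
$v{\left(N,W \right)} = N^{2} - 51 W$
$\frac{1}{\left(z - v{\left(-37,-19 \right)}\right) - 125} = \frac{1}{\left(- \frac{24593}{26} - \left(\left(-37\right)^{2} - -969\right)\right) - 125} = \frac{1}{\left(- \frac{24593}{26} - \left(1369 + 969\right)\right) - 125} = \frac{1}{\left(- \frac{24593}{26} - 2338\right) - 125} = \frac{1}{- \frac{85381}{26} - 125} = \frac{1}{- \frac{88631}{26}} = - \frac{26}{88631}$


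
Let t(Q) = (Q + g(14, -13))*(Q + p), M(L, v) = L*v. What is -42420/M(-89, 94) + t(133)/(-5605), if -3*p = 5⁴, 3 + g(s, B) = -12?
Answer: 7935566/1192155 ≈ 6.6565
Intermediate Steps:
g(s, B) = -15 (g(s, B) = -3 - 12 = -15)
p = -625/3 (p = -⅓*5⁴ = -⅓*625 = -625/3 ≈ -208.33)
t(Q) = (-15 + Q)*(-625/3 + Q) (t(Q) = (Q - 15)*(Q - 625/3) = (-15 + Q)*(-625/3 + Q))
-42420/M(-89, 94) + t(133)/(-5605) = -42420/((-89*94)) + (3125 + 133² - 670/3*133)/(-5605) = -42420/(-8366) + (3125 + 17689 - 89110/3)*(-1/5605) = -42420*(-1/8366) - 26668/3*(-1/5605) = 21210/4183 + 452/285 = 7935566/1192155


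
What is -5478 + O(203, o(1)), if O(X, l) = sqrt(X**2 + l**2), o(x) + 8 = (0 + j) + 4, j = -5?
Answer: -5478 + sqrt(41290) ≈ -5274.8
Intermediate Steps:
o(x) = -9 (o(x) = -8 + ((0 - 5) + 4) = -8 + (-5 + 4) = -8 - 1 = -9)
-5478 + O(203, o(1)) = -5478 + sqrt(203**2 + (-9)**2) = -5478 + sqrt(41209 + 81) = -5478 + sqrt(41290)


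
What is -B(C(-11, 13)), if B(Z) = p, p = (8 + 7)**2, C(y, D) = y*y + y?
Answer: -225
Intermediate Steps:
C(y, D) = y + y**2 (C(y, D) = y**2 + y = y + y**2)
p = 225 (p = 15**2 = 225)
B(Z) = 225
-B(C(-11, 13)) = -1*225 = -225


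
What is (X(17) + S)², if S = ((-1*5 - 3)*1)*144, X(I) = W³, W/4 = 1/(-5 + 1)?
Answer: 1329409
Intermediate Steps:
W = -1 (W = 4/(-5 + 1) = 4/(-4) = 4*(-¼) = -1)
X(I) = -1 (X(I) = (-1)³ = -1)
S = -1152 (S = ((-5 - 3)*1)*144 = -8*1*144 = -8*144 = -1152)
(X(17) + S)² = (-1 - 1152)² = (-1153)² = 1329409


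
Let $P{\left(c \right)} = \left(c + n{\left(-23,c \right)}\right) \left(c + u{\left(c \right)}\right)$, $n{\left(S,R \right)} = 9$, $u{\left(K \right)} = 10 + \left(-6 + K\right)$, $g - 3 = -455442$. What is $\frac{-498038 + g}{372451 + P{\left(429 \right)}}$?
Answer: $- \frac{953477}{750007} \approx -1.2713$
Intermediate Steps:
$g = -455439$ ($g = 3 - 455442 = -455439$)
$u{\left(K \right)} = 4 + K$
$P{\left(c \right)} = \left(4 + 2 c\right) \left(9 + c\right)$ ($P{\left(c \right)} = \left(c + 9\right) \left(c + \left(4 + c\right)\right) = \left(9 + c\right) \left(4 + 2 c\right) = \left(4 + 2 c\right) \left(9 + c\right)$)
$\frac{-498038 + g}{372451 + P{\left(429 \right)}} = \frac{-498038 - 455439}{372451 + \left(36 + 2 \cdot 429^{2} + 22 \cdot 429\right)} = - \frac{953477}{372451 + \left(36 + 2 \cdot 184041 + 9438\right)} = - \frac{953477}{372451 + \left(36 + 368082 + 9438\right)} = - \frac{953477}{372451 + 377556} = - \frac{953477}{750007}$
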